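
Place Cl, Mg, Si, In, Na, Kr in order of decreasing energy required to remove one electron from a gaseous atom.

Kr > Cl > Si > Mg > In > Na

IE₁ increases left→right with effective nuclear charge and decreases top→bottom as the valence shell moves farther out.
These span different periods and groups, so the two trends combine.
In > Na: the two effects oppose for this pair; the across-period effect wins (558 vs 496 kJ/mol).
Mg > In: the two effects oppose for this pair; the down-group effect wins (738 vs 558 kJ/mol).
Si > Mg: Si lies to the right of Mg in period 3, so the across-period effect alone puts Si higher.
Cl > Si: both are in period 3; the period trend gives Cl the larger value.
Kr > Cl: period and group pull opposite ways; the across-period shift dominates (1351 vs 1251 kJ/mol).
For reference (kJ/mol): Na 496, Mg 738, Si 786, Cl 1251, Kr 1351, In 558.
So from highest to lowest: Kr > Cl > Si > Mg > In > Na.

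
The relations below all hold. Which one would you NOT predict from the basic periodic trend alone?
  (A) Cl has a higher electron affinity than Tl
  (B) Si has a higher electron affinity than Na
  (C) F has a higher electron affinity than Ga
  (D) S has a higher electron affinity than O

(D)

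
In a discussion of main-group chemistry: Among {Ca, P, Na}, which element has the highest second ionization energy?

After 1 electron has been removed, what remains? Ca⁺ still has 1 valence electron; P⁺ still has 4 valence electrons; Na⁺ is the bare [Ne] core.
Core electrons are held far more tightly than valence electrons, so Na tops the IE_2 order.
Valence configurations: Ca⁺ [Ar]4s¹, P⁺ [Ne]3s²3p².
Tabulated IE_2 (kJ/mol): Ca 1145, P 1907, Na 4562.
Overall IE_2 order: Ca < P < Na.

Na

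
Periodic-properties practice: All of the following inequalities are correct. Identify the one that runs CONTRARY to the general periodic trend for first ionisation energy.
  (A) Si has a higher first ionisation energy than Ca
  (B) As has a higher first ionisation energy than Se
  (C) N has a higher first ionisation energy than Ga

(B)

The general trend: first ionisation energy increases across a period and decreases down a group.
(A) Si (period 3, group 14) vs Ca (period 4, group 2): the stated order agrees with the simple trend.
(B) As (period 4, group 15) vs Se (period 4, group 16): the stated order contradicts the simple trend.
(C) N (period 2, group 15) vs Ga (period 4, group 13): the stated order agrees with the simple trend.
The exception is (B): Se (4p⁴) ionizes more easily than half-filled As (4p³).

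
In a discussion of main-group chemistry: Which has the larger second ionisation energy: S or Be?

The second ionization energy removes an electron from the +1 ion. For each element: S⁺ still has 5 valence electrons; Be⁺ still has 1 valence electron.
All are still removing valence electrons, so compare the +1 ions as you would atoms: IE_2 generally rises across a period (higher Z_eff) and falls down a group (larger shell), subject to the usual subshell exceptions.
Valence configurations: S⁺ [Ne]3s²3p³, Be⁺ [He]2s¹.
The numbers (kJ/mol): S 2252, Be 1757.
So the second ionization energies run Be < S.

S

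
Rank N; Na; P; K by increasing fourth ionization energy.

P < K < N < Na

Consider each +3 ion: N³⁺ still has 2 valence electrons; Na³⁺ is already 2 electrons into the core; P³⁺ still has 2 valence electrons; K³⁺ is already 2 electrons into the core.
Usually core removal costs more than valence removal, but here the competition is close: a tightly held n=2 valence electron can cost more to remove than an n=3 core electron, so the actual values have to decide it.
Valence configurations: N³⁺ [He]2s², P³⁺ [Ne]3s².
Approximate IE_4 values (kJ/mol): N 7475, Na 9543, P 4964, K 5877.
Overall IE_4 order: P < K < N < Na.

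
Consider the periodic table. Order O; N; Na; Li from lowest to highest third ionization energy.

The third ionization energy removes an electron from the +2 ion. For each element: O²⁺ still has 4 valence electrons; N²⁺ still has 3 valence electrons; Na²⁺ is already 1 electron into the core; Li²⁺ is already 1 electron into the core.
Core electrons are held far more tightly than valence electrons, so Na and Li top the IE_3 order.
Valence configurations: O²⁺ [He]2s²2p², N²⁺ [He]2s²2p¹.
Tabulated IE_3 (kJ/mol): O 5300, N 4578, Na 6910, Li 11815.
Overall IE_3 order: N < O < Na < Li.

N < O < Na < Li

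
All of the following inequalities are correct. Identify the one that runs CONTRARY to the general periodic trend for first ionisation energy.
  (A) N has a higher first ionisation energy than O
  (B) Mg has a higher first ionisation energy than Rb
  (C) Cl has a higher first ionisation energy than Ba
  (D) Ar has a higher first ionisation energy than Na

The general trend: first ionisation energy increases across a period and decreases down a group.
(A) N (period 2, group 15) vs O (period 2, group 16): the stated order contradicts the simple trend.
(B) Mg (period 3, group 2) vs Rb (period 5, group 1): the stated order agrees with the simple trend.
(C) Cl (period 3, group 17) vs Ba (period 6, group 2): the stated order agrees with the simple trend.
(D) Ar (period 3, group 18) vs Na (period 3, group 1): the stated order agrees with the simple trend.
The exception is (A): pairing an electron in O's 2p⁴ costs repulsion energy, so O ionizes more easily than half-filled N (2p³).

(A)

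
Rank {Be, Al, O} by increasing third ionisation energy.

Consider each +2 ion: Be²⁺ is the bare [He] core; Al²⁺ still has 1 valence electron; O²⁺ still has 4 valence electrons.
Core electrons are held far more tightly than valence electrons, so Be tops the IE_3 order.
Valence configurations: Al²⁺ [Ne]3s¹, O²⁺ [He]2s²2p².
Approximate IE_3 values (kJ/mol): Be 14849, Al 2745, O 5300.
Hence IE_3: Al < O < Be.

Al < O < Be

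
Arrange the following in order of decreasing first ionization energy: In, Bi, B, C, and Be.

C > Be > B > Bi > In

Across a period the outer electron is held more tightly (higher IE₁); down a group it sits in a higher shell, more shielded, and comes off more easily.
Neither a single period nor a single group — weigh both effects.
Bi > In: period and group pull opposite ways; the across-period shift dominates (703 vs 558 kJ/mol).
B > Bi: period and group pull opposite ways; the down-group shift dominates (801 vs 703 kJ/mol).
Be > B: this pair runs against the simple trend — see the exception note.
C > Be: C lies to the right of Be in period 2, so the across-period effect alone puts C higher.
Note the exception: Be has a higher first ionization energy than B, contrary to the simple trend — removing B's lone 2p electron is easier than breaking Be's filled 2s².
Tabulated first ionization energy (kJ/mol): Be 900, B 801, C 1086, In 558, Bi 703.
So from highest to lowest: C > Be > B > Bi > In.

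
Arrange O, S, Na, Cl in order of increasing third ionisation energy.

After 2 electrons have been removed, what remains? O²⁺ still has 4 valence electrons; S²⁺ still has 4 valence electrons; Na²⁺ is already 1 electron into the core; Cl²⁺ still has 5 valence electrons.
Pulling an electron out of a noble-gas core costs far more than removing a remaining valence electron, so Na sits at the high end of IE_3.
Valence configurations: O²⁺ [He]2s²2p², S²⁺ [Ne]3s²3p², Cl²⁺ [Ne]3s²3p³.
The numbers (kJ/mol): O 5300, S 3357, Na 6910, Cl 3822.
Overall IE_3 order: S < Cl < O < Na.

S, Cl, O, Na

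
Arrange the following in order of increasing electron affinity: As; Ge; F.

F is in period 2, group 17; Ge is in period 4, group 14; As is in period 4, group 15.
Electron affinity generally becomes more exothermic across a period toward the halogens and less exothermic down a group.
Neither a single period nor a single group — weigh both effects.
Ge > As: this pair runs against the simple trend — see the exception note.
F > Ge: both effects reinforce here, so F is clearly the higher of the two.
Note the exception: Ge has a higher electron affinity than As, contrary to the simple trend — adding an electron to As's half-filled 4p³ is unfavourable, so Ge (4p²) has the more exothermic EA.
Approximate values (kJ/mol): F 328, Ge 119, As 78.
So from lowest to highest: As < Ge < F.

As < Ge < F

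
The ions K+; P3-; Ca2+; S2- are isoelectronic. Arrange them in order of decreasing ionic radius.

All of these have 18 electrons, so size is governed by nuclear charge alone: the more protons, the stronger the pull on the same electron cloud, and the smaller the ion.
Nuclear charges: Ca2+ (Z=20), K+ (Z=19), S2- (Z=16), P3- (Z=15).
Largest to smallest: P3- > S2- > K+ > Ca2+.

P3-, S2-, K+, Ca2+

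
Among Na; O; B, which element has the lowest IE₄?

O

After 3 electrons have been removed, what remains? Na³⁺ is already 2 electrons into the core; O³⁺ still has 3 valence electrons; B³⁺ is the bare [He] core.
Pulling an electron out of a noble-gas core costs far more than removing a remaining valence electron, so Na and B sit at the high end of IE_4.
Tabulated IE_4 (kJ/mol): Na 9543, O 7469, B 25026.
Overall IE_4 order: O < Na < B.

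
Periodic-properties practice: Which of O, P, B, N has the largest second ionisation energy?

IE_2 is the cost of taking one more electron from the +1 cation: O⁺ still has 5 valence electrons; P⁺ still has 4 valence electrons; B⁺ still has 2 valence electrons; N⁺ still has 4 valence electrons.
All are still removing valence electrons, so compare the +1 ions as you would atoms: IE_2 generally rises across a period (higher Z_eff) and falls down a group (larger shell), subject to the usual subshell exceptions.
Valence configurations: O⁺ [He]2s²2p³, P⁺ [Ne]3s²3p², B⁺ [He]2s², N⁺ [He]2s²2p².
The numbers (kJ/mol): O 3388, P 1907, B 2427, N 2856.
Overall IE_2 order: P < B < N < O.

O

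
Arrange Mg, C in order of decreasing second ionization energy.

C > Mg

The second ionization energy removes an electron from the +1 ion. For each element: Mg⁺ still has 1 valence electron; C⁺ still has 3 valence electrons.
All are still removing valence electrons, so compare the +1 ions as you would atoms: IE_2 generally rises across a period (higher Z_eff) and falls down a group (larger shell), subject to the usual subshell exceptions.
Valence configurations: Mg⁺ [Ne]3s¹, C⁺ [He]2s²2p¹.
Tabulated IE_2 (kJ/mol): Mg 1451, C 2353.
Hence IE_2: Mg < C.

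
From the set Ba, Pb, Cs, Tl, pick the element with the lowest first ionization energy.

Cs

Cs is in period 6, group 1; Ba is in period 6, group 2; Tl is in period 6, group 13; Pb is in period 6, group 14.
IE₁ increases left→right with effective nuclear charge and decreases top→bottom as the valence shell moves farther out.
All lie in period 6, so first ionization energy increases left to right.
The lowest first ionization energy among these belongs to Cs.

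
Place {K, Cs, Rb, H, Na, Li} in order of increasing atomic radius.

H is in period 1, group 1; Li is in period 2, group 1; Na is in period 3, group 1; K is in period 4, group 1; Rb is in period 5, group 1; Cs is in period 6, group 1.
Across a period the added protons contract the valence shell; down a group each new principal shell makes the atom larger.
All are in group 1, so atomic radius increases down the group.
So from smallest to largest: H < Li < Na < K < Rb < Cs.

H < Li < Na < K < Rb < Cs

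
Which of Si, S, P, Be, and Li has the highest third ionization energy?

Be

After 2 electrons have been removed, what remains? Si²⁺ still has 2 valence electrons; S²⁺ still has 4 valence electrons; P²⁺ still has 3 valence electrons; Be²⁺ is the bare [He] core; Li²⁺ is already 1 electron into the core.
Core electrons are held far more tightly than valence electrons, so Li and Be top the IE_3 order.
Valence configurations: Si²⁺ [Ne]3s², S²⁺ [Ne]3s²3p², P²⁺ [Ne]3s²3p¹.
P²⁺ loses a lone 3p electron whereas Si²⁺ must break into a filled 3s² pair, so IE_3(Si) > IE_3(P) even though P has the higher nuclear charge.
Tabulated IE_3 (kJ/mol): Si 3232, S 3357, P 2914, Be 14849, Li 11815.
So the third ionization energies run P < Si < S < Li < Be.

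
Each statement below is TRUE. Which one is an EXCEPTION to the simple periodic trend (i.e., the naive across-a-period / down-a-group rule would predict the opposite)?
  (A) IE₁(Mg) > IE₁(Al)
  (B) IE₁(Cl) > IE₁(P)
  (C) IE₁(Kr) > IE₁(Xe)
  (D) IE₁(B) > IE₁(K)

(A)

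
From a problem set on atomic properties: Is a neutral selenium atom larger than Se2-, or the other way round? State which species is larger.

Se2-

Forming Se2- adds 2 electrons to Se. More electron–electron repulsion in the same shell, with unchanged nuclear charge, lets the cloud expand.
An anion is larger than its parent atom: Se2- > Se.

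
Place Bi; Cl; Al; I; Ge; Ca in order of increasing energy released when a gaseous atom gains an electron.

Al is in period 3, group 13; Cl is in period 3, group 17; Ca is in period 4, group 2; Ge is in period 4, group 14; I is in period 5, group 17; Bi is in period 6, group 15.
Electron affinity generally becomes more exothermic across a period toward the halogens and less exothermic down a group.
These span different periods and groups, so the two trends combine.
Al > Ca: both effects reinforce here, so Al is clearly the higher of the two.
Bi > Al: period and group pull opposite ways; the across-period shift dominates (91 vs 42 kJ/mol).
Ge > Bi: period and group pull opposite ways; the down-group shift dominates (119 vs 91 kJ/mol).
I > Ge: period and group pull opposite ways; the across-period shift dominates (295 vs 119 kJ/mol).
Cl > I: Cl sits above I in group 17, so the down-group effect alone puts Cl higher.
Tabulated electron affinity (kJ/mol): Al 42, Cl 349, Ca 2, Ge 119, I 295, Bi 91.
So from lowest to highest: Ca < Al < Bi < Ge < I < Cl.

Ca, Al, Bi, Ge, I, Cl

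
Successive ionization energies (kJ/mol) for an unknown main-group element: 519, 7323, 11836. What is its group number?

Group 1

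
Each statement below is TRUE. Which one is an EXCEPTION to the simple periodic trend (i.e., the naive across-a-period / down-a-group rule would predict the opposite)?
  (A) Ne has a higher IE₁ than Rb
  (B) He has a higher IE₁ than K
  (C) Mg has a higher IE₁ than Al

(C)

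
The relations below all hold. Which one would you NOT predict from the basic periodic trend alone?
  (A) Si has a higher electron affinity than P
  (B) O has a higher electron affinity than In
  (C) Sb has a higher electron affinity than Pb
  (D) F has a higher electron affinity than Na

The general trend: electron affinity increases across a period and decreases down a group.
(A) Si (period 3, group 14) vs P (period 3, group 15): the stated order contradicts the simple trend.
(B) O (period 2, group 16) vs In (period 5, group 13): the stated order agrees with the simple trend.
(C) Sb (period 5, group 15) vs Pb (period 6, group 14): the stated order agrees with the simple trend.
(D) F (period 2, group 17) vs Na (period 3, group 1): the stated order agrees with the simple trend.
The exception is (A): adding an electron to P's half-filled 3p³ is unfavourable, so Si (3p²) has the more exothermic EA.

(A)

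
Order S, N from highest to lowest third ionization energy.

IE_3 is the cost of taking one more electron from the +2 cation: S²⁺ still has 4 valence electrons; N²⁺ still has 3 valence electrons.
All are still removing valence electrons, so compare the +2 ions as you would atoms: IE_3 generally rises across a period (higher Z_eff) and falls down a group (larger shell), subject to the usual subshell exceptions.
Valence configurations: S²⁺ [Ne]3s²3p², N²⁺ [He]2s²2p¹.
Approximate IE_3 values (kJ/mol): S 3357, N 4578.
Putting it together, IE_3: S < N.

N, S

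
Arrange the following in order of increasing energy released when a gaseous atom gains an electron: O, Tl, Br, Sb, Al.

Tl, Al, Sb, O, Br

Atoms with high Z_eff and room in the valence shell (especially the halogens) have the most exothermic electron affinities.
Here both period and group differ, so the two effects have to be weighed against each other.
Al > Tl: they share group 13; the group trend gives Al the larger value.
Sb > Al: period and group pull opposite ways; the across-period shift dominates (103 vs 42 kJ/mol).
O > Sb: both effects reinforce here, so O is clearly the higher of the two.
Br > O: period and group pull opposite ways; the across-period shift dominates (325 vs 141 kJ/mol).
Tabulated electron affinity (kJ/mol): O 141, Al 42, Br 325, Sb 103, Tl 19.
So from lowest to highest: Tl < Al < Sb < O < Br.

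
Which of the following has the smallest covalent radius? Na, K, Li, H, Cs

H is in period 1, group 1; Li is in period 2, group 1; Na is in period 3, group 1; K is in period 4, group 1; Cs is in period 6, group 1.
Atomic radius shrinks across a period as nuclear charge pulls the same shell inward, and grows down a group as new shells are added.
All are in group 1, so atomic radius increases down the group.
The smallest covalent radius among these belongs to H.

H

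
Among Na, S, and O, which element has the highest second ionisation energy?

Na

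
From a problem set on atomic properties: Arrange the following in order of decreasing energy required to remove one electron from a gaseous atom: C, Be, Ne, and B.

Ne > C > Be > B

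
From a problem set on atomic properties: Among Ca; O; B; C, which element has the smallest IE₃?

After 2 electrons have been removed, what remains? Ca²⁺ is the bare [Ar] core; O²⁺ still has 4 valence electrons; B²⁺ still has 1 valence electron; C²⁺ still has 2 valence electrons.
Usually core removal costs more than valence removal, but here the competition is close: a tightly held n=2 valence electron can cost more to remove than an n=3 core electron, so the actual values have to decide it.
Valence configurations: O²⁺ [He]2s²2p², B²⁺ [He]2s¹, C²⁺ [He]2s².
Tabulated IE_3 (kJ/mol): Ca 4912, O 5300, B 3660, C 4620.
Hence IE_3: B < C < Ca < O.

B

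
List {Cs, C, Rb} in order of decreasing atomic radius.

Cs, Rb, C

C is in period 2, group 14; Rb is in period 5, group 1; Cs is in period 6, group 1.
Radius decreases left→right (rising Z_eff, same n) and increases top→bottom (higher n).
Neither a single period nor a single group — weigh both effects.
Rb > C: relative to C, both the across-period and down-group shifts push Rb's atomic radius up.
Cs > Rb: Cs sits below Rb in group 1, so the down-group effect alone puts Cs larger.
Approximate values (pm): C 75, Rb 210, Cs 232.
So from largest to smallest: Cs > Rb > C.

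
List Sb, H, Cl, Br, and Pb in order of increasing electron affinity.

Pb < H < Sb < Br < Cl

EA tends to increase across a period and decrease down a group, though the pattern is less regular than for IE or radius.
These span different periods and groups, so the two trends combine.
H > Pb: the two effects oppose for this pair; the down-group effect wins (73 vs 35 kJ/mol).
Sb > H: the two effects oppose for this pair; the across-period effect wins (103 vs 73 kJ/mol).
Br > Sb: both effects reinforce here, so Br is clearly the higher of the two.
Cl > Br: Cl sits above Br in group 17, so the down-group effect alone puts Cl higher.
Tabulated electron affinity (kJ/mol): H 73, Cl 349, Br 325, Sb 103, Pb 35.
So from lowest to highest: Pb < H < Sb < Br < Cl.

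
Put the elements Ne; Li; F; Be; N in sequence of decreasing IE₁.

Ne > F > N > Be > Li

Li is in period 2, group 1; Be is in period 2, group 2; N is in period 2, group 15; F is in period 2, group 17; Ne is in period 2, group 18.
IE₁ increases left→right with effective nuclear charge and decreases top→bottom as the valence shell moves farther out.
All lie in period 2, so first ionization energy increases left to right.
So from highest to lowest: Ne > F > N > Be > Li.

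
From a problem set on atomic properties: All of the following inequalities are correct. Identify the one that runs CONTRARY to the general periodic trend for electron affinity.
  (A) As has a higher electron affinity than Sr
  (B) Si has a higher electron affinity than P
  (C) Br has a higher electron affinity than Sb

The general trend: electron affinity increases across a period and decreases down a group.
(A) As (period 4, group 15) vs Sr (period 5, group 2): the stated order agrees with the simple trend.
(B) Si (period 3, group 14) vs P (period 3, group 15): the stated order contradicts the simple trend.
(C) Br (period 4, group 17) vs Sb (period 5, group 15): the stated order agrees with the simple trend.
The exception is (B): adding an electron to P's half-filled 3p³ is unfavourable, so Si (3p²) has the more exothermic EA.

(B)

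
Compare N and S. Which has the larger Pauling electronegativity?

N

N is in period 2, group 15; S is in period 3, group 16.
EN rises left→right (higher Z_eff, smaller atoms) and falls top→bottom (larger, more shielded atoms).
A diagonal step moves right (one effect) and down (the opposite effect) at once.
N > S: period and group pull opposite ways; the down-group shift dominates (3.04 vs 2.58).
Approximate values (Pauling): N 3.04, S 2.58.
So N has the larger Pauling electronegativity (N > S).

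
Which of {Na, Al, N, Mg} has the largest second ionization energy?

Na

After 1 electron has been removed, what remains? Na⁺ is the bare [Ne] core; Al⁺ still has 2 valence electrons; N⁺ still has 4 valence electrons; Mg⁺ still has 1 valence electron.
Pulling an electron out of a noble-gas core costs far more than removing a remaining valence electron, so Na sits at the high end of IE_2.
Valence configurations: Al⁺ [Ne]3s², N⁺ [He]2s²2p², Mg⁺ [Ne]3s¹.
The numbers (kJ/mol): Na 4562, Al 1817, N 2856, Mg 1451.
Overall IE_2 order: Mg < Al < N < Na.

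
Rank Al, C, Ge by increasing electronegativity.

C is in period 2, group 14; Al is in period 3, group 13; Ge is in period 4, group 14.
EN rises left→right (higher Z_eff, smaller atoms) and falls top→bottom (larger, more shielded atoms).
Neither a single period nor a single group — weigh both effects.
Ge > Al: the two effects oppose for this pair; the across-period effect wins (2.01 vs 1.61).
C > Ge: C sits above Ge in group 14, so the down-group effect alone puts C higher.
Tabulated electronegativity (Pauling): C 2.55, Al 1.61, Ge 2.01.
So from lowest to highest: Al < Ge < C.

Al < Ge < C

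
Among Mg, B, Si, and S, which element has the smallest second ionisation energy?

The second ionization energy removes an electron from the +1 ion. For each element: Mg⁺ still has 1 valence electron; B⁺ still has 2 valence electrons; Si⁺ still has 3 valence electrons; S⁺ still has 5 valence electrons.
All are still removing valence electrons, so compare the +1 ions as you would atoms: IE_2 generally rises across a period (higher Z_eff) and falls down a group (larger shell), subject to the usual subshell exceptions.
Valence configurations: Mg⁺ [Ne]3s¹, B⁺ [He]2s², Si⁺ [Ne]3s²3p¹, S⁺ [Ne]3s²3p³.
Tabulated IE_2 (kJ/mol): Mg 1451, B 2427, Si 1577, S 2252.
Putting it together, IE_2: Mg < Si < S < B.

Mg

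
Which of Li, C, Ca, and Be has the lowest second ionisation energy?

Ca

After 1 electron has been removed, what remains? Li⁺ is the bare [He] core; C⁺ still has 3 valence electrons; Ca⁺ still has 1 valence electron; Be⁺ still has 1 valence electron.
Breaking into a closed-shell core is much more expensive than removing a leftover valence electron — Li has the largest IE_2 here.
Valence configurations: C⁺ [He]2s²2p¹, Ca⁺ [Ar]4s¹, Be⁺ [He]2s¹.
Approximate IE_2 values (kJ/mol): Li 7298, C 2353, Ca 1145, Be 1757.
Hence IE_2: Ca < Be < C < Li.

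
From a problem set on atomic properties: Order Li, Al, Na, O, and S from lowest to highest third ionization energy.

Al, S, O, Na, Li

Consider each +2 ion: Li²⁺ is already 1 electron into the core; Al²⁺ still has 1 valence electron; Na²⁺ is already 1 electron into the core; O²⁺ still has 4 valence electrons; S²⁺ still has 4 valence electrons.
Pulling an electron out of a noble-gas core costs far more than removing a remaining valence electron, so Na and Li sit at the high end of IE_3.
Valence configurations: Al²⁺ [Ne]3s¹, O²⁺ [He]2s²2p², S²⁺ [Ne]3s²3p².
The numbers (kJ/mol): Li 11815, Al 2745, Na 6910, O 5300, S 3357.
Hence IE_3: Al < S < O < Na < Li.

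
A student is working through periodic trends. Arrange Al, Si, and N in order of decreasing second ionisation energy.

Consider each +1 ion: Al⁺ still has 2 valence electrons; Si⁺ still has 3 valence electrons; N⁺ still has 4 valence electrons.
All are still removing valence electrons, so compare the +1 ions as you would atoms: IE_2 generally rises across a period (higher Z_eff) and falls down a group (larger shell), subject to the usual subshell exceptions.
Valence configurations: Al⁺ [Ne]3s², Si⁺ [Ne]3s²3p¹, N⁺ [He]2s²2p².
Si⁺ loses a lone 3p electron whereas Al⁺ must break into a filled 3s² pair, so IE_2(Al) > IE_2(Si) even though Si has the higher nuclear charge.
Tabulated IE_2 (kJ/mol): Al 1817, Si 1577, N 2856.
Overall IE_2 order: Si < Al < N.

N > Al > Si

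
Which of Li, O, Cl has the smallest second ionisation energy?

IE_2 is the cost of taking one more electron from the +1 cation: Li⁺ is the bare [He] core; O⁺ still has 5 valence electrons; Cl⁺ still has 6 valence electrons.
Breaking into a closed-shell core is much more expensive than removing a leftover valence electron — Li has the largest IE_2 here.
Valence configurations: O⁺ [He]2s²2p³, Cl⁺ [Ne]3s²3p⁴.
Tabulated IE_2 (kJ/mol): Li 7298, O 3388, Cl 2298.
So the second ionization energies run Cl < O < Li.

Cl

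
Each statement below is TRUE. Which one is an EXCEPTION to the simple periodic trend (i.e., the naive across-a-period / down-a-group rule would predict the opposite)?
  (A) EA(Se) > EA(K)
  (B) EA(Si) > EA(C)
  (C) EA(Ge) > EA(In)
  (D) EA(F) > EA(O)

(B)

The general trend: electron affinity increases across a period and decreases down a group.
(A) Se (period 4, group 16) vs K (period 4, group 1): the stated order agrees with the simple trend.
(B) Si (period 3, group 14) vs C (period 2, group 14): the stated order contradicts the simple trend.
(C) Ge (period 4, group 14) vs In (period 5, group 13): the stated order agrees with the simple trend.
(D) F (period 2, group 17) vs O (period 2, group 16): the stated order agrees with the simple trend.
The exception is (B): Si's larger, more diffuse 3p orbitals accept an added electron slightly more readily than C's compact 2p.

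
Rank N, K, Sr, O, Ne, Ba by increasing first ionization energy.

K, Ba, Sr, O, N, Ne

N is in period 2, group 15; O is in period 2, group 16; Ne is in period 2, group 18; K is in period 4, group 1; Sr is in period 5, group 2; Ba is in period 6, group 2.
IE₁ increases left→right with effective nuclear charge and decreases top→bottom as the valence shell moves farther out.
These span different periods and groups, so the two trends combine.
Ba > K: period and group pull opposite ways; the across-period shift dominates (503 vs 419 kJ/mol).
Sr > Ba: they share group 2; the group trend gives Sr the larger value.
O > Sr: both effects reinforce here, so O is clearly the higher of the two.
N > O: this pair runs against the simple trend — see the exception note.
Ne > N: both are in period 2; the period trend gives Ne the larger value.
Note the exception: N has a higher first ionization energy than O, contrary to the simple trend — pairing an electron in O's 2p⁴ costs repulsion energy, so O ionizes more easily than half-filled N (2p³).
Approximate values (kJ/mol): N 1402, O 1314, Ne 2081, K 419, Sr 550, Ba 503.
So from lowest to highest: K < Ba < Sr < O < N < Ne.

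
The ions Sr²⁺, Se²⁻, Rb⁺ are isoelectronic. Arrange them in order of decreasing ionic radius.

Se²⁻, Rb⁺, Sr²⁺

All of these have 36 electrons, so size is governed by nuclear charge alone: the more protons, the stronger the pull on the same electron cloud, and the smaller the ion.
Nuclear charges: Sr²⁺ (Z=38), Rb⁺ (Z=37), Se²⁻ (Z=34).
Largest to smallest: Se²⁻ > Rb⁺ > Sr²⁺.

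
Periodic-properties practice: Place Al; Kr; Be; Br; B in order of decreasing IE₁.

Kr, Br, Be, B, Al

IE₁ increases left→right with effective nuclear charge and decreases top→bottom as the valence shell moves farther out.
These span different periods and groups, so the two trends combine.
B > Al: they share group 13; the group trend gives B the larger value.
Be > B: this pair runs against the simple trend — see the exception note.
Br > Be: period and group pull opposite ways; the across-period shift dominates (1140 vs 900 kJ/mol).
Kr > Br: Kr lies to the right of Br in period 4, so the across-period effect alone puts Kr higher.
Note the exception: Be has a higher first ionization energy than B, contrary to the simple trend — removing B's lone 2p electron is easier than breaking Be's filled 2s².
For reference (kJ/mol): Be 900, B 801, Al 578, Br 1140, Kr 1351.
So from highest to lowest: Kr > Br > Be > B > Al.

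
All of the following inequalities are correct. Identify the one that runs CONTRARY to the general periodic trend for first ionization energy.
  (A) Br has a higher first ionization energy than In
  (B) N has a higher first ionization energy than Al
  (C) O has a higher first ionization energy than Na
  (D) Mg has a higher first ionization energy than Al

(D)

The general trend: first ionization energy increases across a period and decreases down a group.
(A) Br (period 4, group 17) vs In (period 5, group 13): the stated order agrees with the simple trend.
(B) N (period 2, group 15) vs Al (period 3, group 13): the stated order agrees with the simple trend.
(C) O (period 2, group 16) vs Na (period 3, group 1): the stated order agrees with the simple trend.
(D) Mg (period 3, group 2) vs Al (period 3, group 13): the stated order contradicts the simple trend.
The exception is (D): Al's single 3p electron is easier to remove than one from Mg's filled 3s².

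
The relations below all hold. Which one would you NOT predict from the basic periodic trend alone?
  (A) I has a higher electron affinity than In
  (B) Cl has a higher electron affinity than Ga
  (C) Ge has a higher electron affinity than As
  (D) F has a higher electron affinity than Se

The general trend: electron affinity increases across a period and decreases down a group.
(A) I (period 5, group 17) vs In (period 5, group 13): the stated order agrees with the simple trend.
(B) Cl (period 3, group 17) vs Ga (period 4, group 13): the stated order agrees with the simple trend.
(C) Ge (period 4, group 14) vs As (period 4, group 15): the stated order contradicts the simple trend.
(D) F (period 2, group 17) vs Se (period 4, group 16): the stated order agrees with the simple trend.
The exception is (C): adding an electron to As's half-filled 4p³ is unfavourable, so Ge (4p²) has the more exothermic EA.

(C)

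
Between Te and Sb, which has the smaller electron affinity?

Sb

Adding an electron releases more energy for atoms nearer the top right (short of the noble gases).
All lie in period 5, so electron affinity increases left to right.
So Sb has the smaller electron affinity (Sb < Te).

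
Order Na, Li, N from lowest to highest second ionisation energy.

N, Na, Li

IE_2 is the cost of taking one more electron from the +1 cation: Na⁺ is the bare [Ne] core; Li⁺ is the bare [He] core; N⁺ still has 4 valence electrons.
Core electrons are held far more tightly than valence electrons, so Na and Li top the IE_2 order.
The numbers (kJ/mol): Na 4562, Li 7298, N 2856.
Putting it together, IE_2: N < Na < Li.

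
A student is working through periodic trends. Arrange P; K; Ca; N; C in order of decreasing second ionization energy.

K, N, C, P, Ca

Consider each +1 ion: P⁺ still has 4 valence electrons; K⁺ is the bare [Ar] core; Ca⁺ still has 1 valence electron; N⁺ still has 4 valence electrons; C⁺ still has 3 valence electrons.
Pulling an electron out of a noble-gas core costs far more than removing a remaining valence electron, so K sits at the high end of IE_2.
Valence configurations: P⁺ [Ne]3s²3p², Ca⁺ [Ar]4s¹, N⁺ [He]2s²2p², C⁺ [He]2s²2p¹.
Approximate IE_2 values (kJ/mol): P 1907, K 3052, Ca 1145, N 2856, C 2353.
So the second ionization energies run Ca < P < C < N < K.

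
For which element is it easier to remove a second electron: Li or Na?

IE_2 is the cost of taking one more electron from the +1 cation: Li⁺ is the bare [He] core; Na⁺ is the bare [Ne] core.
All of these are removing an electron from a noble-gas core or deeper; the smaller core (lower principal quantum number) is held far more tightly, and within a period the higher nuclear charge binds the same core more tightly.
Approximate IE_2 values (kJ/mol): Li 7298, Na 4562.
Hence IE_2: Na < Li.

Na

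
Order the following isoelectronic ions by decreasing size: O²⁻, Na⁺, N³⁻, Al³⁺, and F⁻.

All of these have 10 electrons, so size is governed by nuclear charge alone: the more protons, the stronger the pull on the same electron cloud, and the smaller the ion.
Nuclear charges: Al³⁺ (Z=13), Na⁺ (Z=11), F⁻ (Z=9), O²⁻ (Z=8), N³⁻ (Z=7).
Largest to smallest: N³⁻ > O²⁻ > F⁻ > Na⁺ > Al³⁺.

N³⁻ > O²⁻ > F⁻ > Na⁺ > Al³⁺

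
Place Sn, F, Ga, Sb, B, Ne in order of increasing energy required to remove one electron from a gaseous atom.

Ga, Sn, B, Sb, F, Ne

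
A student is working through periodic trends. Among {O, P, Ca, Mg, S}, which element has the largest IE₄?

Mg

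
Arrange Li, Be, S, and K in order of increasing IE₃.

S < K < Li < Be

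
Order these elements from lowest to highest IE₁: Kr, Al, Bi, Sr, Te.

Sr, Al, Bi, Te, Kr

Al is in period 3, group 13; Kr is in period 4, group 18; Sr is in period 5, group 2; Te is in period 5, group 16; Bi is in period 6, group 15.
IE₁ increases left→right with effective nuclear charge and decreases top→bottom as the valence shell moves farther out.
These span different periods and groups, so the two trends combine.
Al > Sr: both effects reinforce here, so Al is clearly the higher of the two.
Bi > Al: period and group pull opposite ways; the across-period shift dominates (703 vs 578 kJ/mol).
Te > Bi: relative to Bi, both the across-period and down-group shifts push Te's first ionization energy up.
Kr > Te: relative to Te, both the across-period and down-group shifts push Kr's first ionization energy up.
Approximate values (kJ/mol): Al 578, Kr 1351, Sr 550, Te 869, Bi 703.
So from lowest to highest: Sr < Al < Bi < Te < Kr.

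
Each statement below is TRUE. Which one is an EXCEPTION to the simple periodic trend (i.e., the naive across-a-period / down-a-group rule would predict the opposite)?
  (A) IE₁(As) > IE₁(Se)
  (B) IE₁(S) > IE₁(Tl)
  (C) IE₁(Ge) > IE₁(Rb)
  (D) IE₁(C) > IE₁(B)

The general trend: first ionization energy increases across a period and decreases down a group.
(A) As (period 4, group 15) vs Se (period 4, group 16): the stated order contradicts the simple trend.
(B) S (period 3, group 16) vs Tl (period 6, group 13): the stated order agrees with the simple trend.
(C) Ge (period 4, group 14) vs Rb (period 5, group 1): the stated order agrees with the simple trend.
(D) C (period 2, group 14) vs B (period 2, group 13): the stated order agrees with the simple trend.
The exception is (A): Se (4p⁴) ionizes more easily than half-filled As (4p³).

(A)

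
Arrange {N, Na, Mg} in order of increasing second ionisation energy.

Mg < N < Na

IE_2 is the cost of taking one more electron from the +1 cation: N⁺ still has 4 valence electrons; Na⁺ is the bare [Ne] core; Mg⁺ still has 1 valence electron.
Breaking into a closed-shell core is much more expensive than removing a leftover valence electron — Na has the largest IE_2 here.
Valence configurations: N⁺ [He]2s²2p², Mg⁺ [Ne]3s¹.
Approximate IE_2 values (kJ/mol): N 2856, Na 4562, Mg 1451.
Putting it together, IE_2: Mg < N < Na.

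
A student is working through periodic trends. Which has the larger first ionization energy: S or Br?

Br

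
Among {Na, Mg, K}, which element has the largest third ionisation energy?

IE_3 is the cost of taking one more electron from the +2 cation: Na²⁺ is already 1 electron into the core; Mg²⁺ is the bare [Ne] core; K²⁺ is already 1 electron into the core.
All of these are removing an electron from a noble-gas core or deeper; the smaller core (lower principal quantum number) is held far more tightly, and within a period the higher nuclear charge binds the same core more tightly.
Tabulated IE_3 (kJ/mol): Na 6910, Mg 7733, K 4420.
Hence IE_3: K < Na < Mg.

Mg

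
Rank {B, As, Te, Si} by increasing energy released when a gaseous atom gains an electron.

B < As < Si < Te

B is in period 2, group 13; Si is in period 3, group 14; As is in period 4, group 15; Te is in period 5, group 16.
EA tends to increase across a period and decrease down a group, though the pattern is less regular than for IE or radius.
A diagonal step moves right (one effect) and down (the opposite effect) at once.
As > B: the two effects oppose for this pair; the across-period effect wins (78 vs 27 kJ/mol).
Si > As: the two effects oppose for this pair; the down-group effect wins (134 vs 78 kJ/mol).
Te > Si: the two effects oppose for this pair; the across-period effect wins (190 vs 134 kJ/mol).
For reference (kJ/mol): B 27, Si 134, As 78, Te 190.
So from lowest to highest: B < As < Si < Te.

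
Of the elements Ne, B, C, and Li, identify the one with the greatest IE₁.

Ne

Across a period the outer electron is held more tightly (higher IE₁); down a group it sits in a higher shell, more shielded, and comes off more easily.
All lie in period 2, so first ionization energy increases left to right.
The greatest IE₁ among these belongs to Ne.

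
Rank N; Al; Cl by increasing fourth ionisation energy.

Cl < N < Al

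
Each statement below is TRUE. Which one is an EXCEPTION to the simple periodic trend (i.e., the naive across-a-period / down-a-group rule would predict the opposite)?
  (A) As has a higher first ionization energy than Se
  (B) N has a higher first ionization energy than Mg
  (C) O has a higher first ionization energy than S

(A)

The general trend: first ionization energy increases across a period and decreases down a group.
(A) As (period 4, group 15) vs Se (period 4, group 16): the stated order contradicts the simple trend.
(B) N (period 2, group 15) vs Mg (period 3, group 2): the stated order agrees with the simple trend.
(C) O (period 2, group 16) vs S (period 3, group 16): the stated order agrees with the simple trend.
The exception is (A): Se (4p⁴) ionizes more easily than half-filled As (4p³).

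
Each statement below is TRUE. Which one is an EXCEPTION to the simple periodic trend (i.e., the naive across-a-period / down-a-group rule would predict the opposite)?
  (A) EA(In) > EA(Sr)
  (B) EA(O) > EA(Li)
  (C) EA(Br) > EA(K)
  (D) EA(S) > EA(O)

(D)

The general trend: electron affinity increases across a period and decreases down a group.
(A) In (period 5, group 13) vs Sr (period 5, group 2): the stated order agrees with the simple trend.
(B) O (period 2, group 16) vs Li (period 2, group 1): the stated order agrees with the simple trend.
(C) Br (period 4, group 17) vs K (period 4, group 1): the stated order agrees with the simple trend.
(D) S (period 3, group 16) vs O (period 2, group 16): the stated order contradicts the simple trend.
The exception is (D): the compact 2p subshell of O repels the added electron more than S's larger 3p does.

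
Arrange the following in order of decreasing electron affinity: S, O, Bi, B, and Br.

Br > S > O > Bi > B

Electron affinity generally becomes more exothermic across a period toward the halogens and less exothermic down a group.
These span different periods and groups, so the two trends combine.
Bi > B: the two effects oppose for this pair; the across-period effect wins (91 vs 27 kJ/mol).
O > Bi: both effects reinforce here, so O is clearly the higher of the two.
S > O: this pair runs against the simple trend — see the exception note.
Br > S: period and group pull opposite ways; the across-period shift dominates (325 vs 200 kJ/mol).
Note the exception: S has a higher electron affinity than O, contrary to the simple trend — the compact 2p subshell of O repels the added electron more than S's larger 3p does.
Tabulated electron affinity (kJ/mol): B 27, O 141, S 200, Br 325, Bi 91.
So from highest to lowest: Br > S > O > Bi > B.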